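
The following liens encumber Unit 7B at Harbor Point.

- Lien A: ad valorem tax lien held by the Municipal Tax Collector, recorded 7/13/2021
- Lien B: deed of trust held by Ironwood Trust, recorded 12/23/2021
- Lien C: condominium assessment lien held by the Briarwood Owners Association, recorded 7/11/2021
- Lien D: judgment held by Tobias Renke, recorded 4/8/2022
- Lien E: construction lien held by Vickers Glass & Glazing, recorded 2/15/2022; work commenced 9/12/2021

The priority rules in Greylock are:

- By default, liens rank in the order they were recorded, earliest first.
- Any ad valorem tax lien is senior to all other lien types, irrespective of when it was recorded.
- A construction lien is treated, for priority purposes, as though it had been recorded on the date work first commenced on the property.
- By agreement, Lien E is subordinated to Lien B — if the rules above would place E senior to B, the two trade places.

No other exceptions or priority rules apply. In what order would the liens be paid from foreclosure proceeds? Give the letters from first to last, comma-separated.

Effective dates after the stated exceptions: E's effective date is 9/12/2021, when work began.
A is an ad valorem tax lien and takes priority over every other lien.
Ordering the rest by effective date: C (7/11/2021), E (9/12/2021), B (12/23/2021), D (4/8/2022).
The subordination applies — E was senior to B — so E and B swap.

A, C, B, E, D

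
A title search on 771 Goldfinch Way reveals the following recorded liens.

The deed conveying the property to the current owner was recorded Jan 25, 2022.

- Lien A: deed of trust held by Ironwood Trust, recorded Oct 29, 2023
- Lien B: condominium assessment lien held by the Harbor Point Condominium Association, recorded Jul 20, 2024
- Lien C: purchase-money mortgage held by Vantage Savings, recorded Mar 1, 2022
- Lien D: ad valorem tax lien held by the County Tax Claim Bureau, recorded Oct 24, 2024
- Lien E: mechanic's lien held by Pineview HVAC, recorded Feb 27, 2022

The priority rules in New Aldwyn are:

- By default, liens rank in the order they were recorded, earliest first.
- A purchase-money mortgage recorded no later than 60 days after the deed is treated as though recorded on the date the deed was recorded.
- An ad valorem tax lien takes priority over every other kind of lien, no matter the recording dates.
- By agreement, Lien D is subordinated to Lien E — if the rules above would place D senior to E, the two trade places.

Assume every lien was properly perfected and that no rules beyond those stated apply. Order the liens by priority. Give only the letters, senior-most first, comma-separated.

E, C, D, A, B

Effective dates: C relates back to the deed date Jan 25, 2022.
D is an ad valorem tax lien and takes priority over every other lien.
Remaining liens by effective date: C (Jan 25, 2022), E (Feb 27, 2022), A (Oct 29, 2023), B (Jul 20, 2024).
Because D would otherwise rank above E, the subordination swaps them.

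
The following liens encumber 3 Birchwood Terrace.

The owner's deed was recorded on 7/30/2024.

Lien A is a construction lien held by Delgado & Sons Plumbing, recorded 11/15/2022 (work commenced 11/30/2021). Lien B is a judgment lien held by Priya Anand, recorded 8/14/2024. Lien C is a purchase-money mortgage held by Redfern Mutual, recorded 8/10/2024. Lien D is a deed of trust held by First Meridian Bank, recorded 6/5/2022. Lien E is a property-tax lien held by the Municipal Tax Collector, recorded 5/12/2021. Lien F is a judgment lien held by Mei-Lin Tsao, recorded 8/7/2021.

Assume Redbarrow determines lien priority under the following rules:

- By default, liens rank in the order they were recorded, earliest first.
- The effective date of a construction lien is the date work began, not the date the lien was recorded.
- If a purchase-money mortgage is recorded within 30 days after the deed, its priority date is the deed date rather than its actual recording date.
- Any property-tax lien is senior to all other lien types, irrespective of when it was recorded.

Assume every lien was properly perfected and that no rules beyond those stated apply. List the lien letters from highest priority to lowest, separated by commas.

First, effective dates: A relates back to 11/30/2021 (work commenced); C relates back to the deed date 7/30/2024.
E is a property-tax lien, so it outranks all other liens regardless of date.
Among the remaining liens, by effective date: F (8/7/2021), A (11/30/2021), D (6/5/2022), C (7/30/2024), B (8/14/2024).

E, F, A, D, C, B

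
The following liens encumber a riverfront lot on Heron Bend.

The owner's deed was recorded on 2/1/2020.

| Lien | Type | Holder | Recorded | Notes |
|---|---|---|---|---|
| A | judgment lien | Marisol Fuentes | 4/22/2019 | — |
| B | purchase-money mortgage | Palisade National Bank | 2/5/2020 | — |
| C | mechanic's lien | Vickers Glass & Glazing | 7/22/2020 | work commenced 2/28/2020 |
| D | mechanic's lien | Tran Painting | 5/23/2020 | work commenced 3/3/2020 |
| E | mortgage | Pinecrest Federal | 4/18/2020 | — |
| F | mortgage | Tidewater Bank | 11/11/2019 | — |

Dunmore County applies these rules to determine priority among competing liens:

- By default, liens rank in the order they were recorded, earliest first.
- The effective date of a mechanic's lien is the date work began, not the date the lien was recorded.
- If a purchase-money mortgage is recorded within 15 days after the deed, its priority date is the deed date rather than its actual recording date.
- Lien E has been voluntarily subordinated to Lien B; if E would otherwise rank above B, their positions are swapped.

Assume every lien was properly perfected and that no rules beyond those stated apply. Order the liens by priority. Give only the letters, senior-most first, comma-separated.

A, F, B, C, D, E

Effective dates: B's effective date is the deed date, 2/1/2020; C is treated as recorded 2/28/2020, the work-commencement date; D is treated as recorded 3/3/2020, the work-commencement date.
By effective date, earliest first: A (4/22/2019), F (11/11/2019), B (2/1/2020), C (2/28/2020), D (3/3/2020), E (4/18/2020).
E is already junior to B, so the subordination agreement changes nothing.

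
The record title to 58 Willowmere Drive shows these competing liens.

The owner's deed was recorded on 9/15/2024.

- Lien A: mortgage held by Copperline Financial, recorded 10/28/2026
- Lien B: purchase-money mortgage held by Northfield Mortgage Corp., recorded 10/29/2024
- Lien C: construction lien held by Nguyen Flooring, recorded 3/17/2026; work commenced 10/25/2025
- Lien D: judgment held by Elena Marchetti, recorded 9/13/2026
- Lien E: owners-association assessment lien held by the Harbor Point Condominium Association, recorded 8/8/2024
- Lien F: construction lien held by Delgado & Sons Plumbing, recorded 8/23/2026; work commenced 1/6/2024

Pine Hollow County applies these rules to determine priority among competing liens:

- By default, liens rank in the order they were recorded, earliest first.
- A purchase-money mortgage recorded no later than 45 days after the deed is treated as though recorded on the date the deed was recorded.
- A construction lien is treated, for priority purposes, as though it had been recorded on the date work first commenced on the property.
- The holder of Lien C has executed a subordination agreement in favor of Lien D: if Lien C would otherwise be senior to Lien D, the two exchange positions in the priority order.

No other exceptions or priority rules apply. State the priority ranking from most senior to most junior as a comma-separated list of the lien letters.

F, E, B, D, C, A

Adjusting effective dates: B was recorded within the 45-day window, so its effective date is the deed date 9/15/2024; C is treated as recorded 10/25/2025, the work-commencement date; F is treated as recorded 1/6/2024, the work-commencement date.
By effective date, earliest first: F (1/6/2024), E (8/8/2024), B (9/15/2024), C (10/25/2025), D (9/13/2026), A (10/28/2026).
C would otherwise be senior to D, so under the subordination agreement C and D exchange positions.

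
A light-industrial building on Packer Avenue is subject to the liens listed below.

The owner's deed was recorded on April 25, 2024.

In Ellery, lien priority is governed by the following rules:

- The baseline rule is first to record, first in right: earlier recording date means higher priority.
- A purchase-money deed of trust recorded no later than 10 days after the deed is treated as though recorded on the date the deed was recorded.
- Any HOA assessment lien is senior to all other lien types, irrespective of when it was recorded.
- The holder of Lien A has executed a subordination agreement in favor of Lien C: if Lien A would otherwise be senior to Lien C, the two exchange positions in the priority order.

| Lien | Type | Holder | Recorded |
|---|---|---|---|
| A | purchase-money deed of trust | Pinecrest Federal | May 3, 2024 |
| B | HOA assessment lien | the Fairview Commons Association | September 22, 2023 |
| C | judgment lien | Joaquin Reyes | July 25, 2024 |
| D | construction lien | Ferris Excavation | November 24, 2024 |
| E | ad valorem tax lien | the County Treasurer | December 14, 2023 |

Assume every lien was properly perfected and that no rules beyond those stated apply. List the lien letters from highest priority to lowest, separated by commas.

Effective dates: A was recorded within the 10-day window, so its effective date is the deed date April 25, 2024.
B is an HOA assessment lien and takes priority over every other lien.
Remaining liens by effective date: E (December 14, 2023), A (April 25, 2024), C (July 25, 2024), D (November 24, 2024).
A would otherwise be senior to C, so under the subordination agreement A and C exchange positions.

B, E, C, A, D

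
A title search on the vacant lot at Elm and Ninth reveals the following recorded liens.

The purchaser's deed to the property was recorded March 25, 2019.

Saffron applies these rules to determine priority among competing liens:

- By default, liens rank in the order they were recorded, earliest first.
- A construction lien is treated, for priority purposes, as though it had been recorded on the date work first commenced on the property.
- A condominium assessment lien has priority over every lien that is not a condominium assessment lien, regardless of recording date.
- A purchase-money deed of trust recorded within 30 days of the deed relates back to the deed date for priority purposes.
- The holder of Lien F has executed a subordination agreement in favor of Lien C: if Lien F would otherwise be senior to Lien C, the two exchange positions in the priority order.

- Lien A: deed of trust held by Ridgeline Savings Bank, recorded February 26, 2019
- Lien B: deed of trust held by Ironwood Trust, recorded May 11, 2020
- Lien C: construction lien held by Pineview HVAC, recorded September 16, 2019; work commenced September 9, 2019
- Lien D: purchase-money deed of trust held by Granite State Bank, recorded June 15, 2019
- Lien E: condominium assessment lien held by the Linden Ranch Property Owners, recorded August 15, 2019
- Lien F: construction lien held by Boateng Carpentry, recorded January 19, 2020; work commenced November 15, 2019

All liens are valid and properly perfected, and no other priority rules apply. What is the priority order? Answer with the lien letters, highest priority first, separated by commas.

E, A, D, C, F, B

Adjusting effective dates: C is treated as recorded September 9, 2019, the work-commencement date; D was recorded 82 days after the deed — beyond 30 days — so no relation-back applies; F relates back to November 15, 2019 (work commenced).
E, as a condominium assessment lien, has superpriority and ranks first.
Among the remaining liens, by effective date: A (February 26, 2019), D (June 15, 2019), C (September 9, 2019), F (November 15, 2019), B (May 11, 2020).
F is already junior to C, so the subordination agreement changes nothing.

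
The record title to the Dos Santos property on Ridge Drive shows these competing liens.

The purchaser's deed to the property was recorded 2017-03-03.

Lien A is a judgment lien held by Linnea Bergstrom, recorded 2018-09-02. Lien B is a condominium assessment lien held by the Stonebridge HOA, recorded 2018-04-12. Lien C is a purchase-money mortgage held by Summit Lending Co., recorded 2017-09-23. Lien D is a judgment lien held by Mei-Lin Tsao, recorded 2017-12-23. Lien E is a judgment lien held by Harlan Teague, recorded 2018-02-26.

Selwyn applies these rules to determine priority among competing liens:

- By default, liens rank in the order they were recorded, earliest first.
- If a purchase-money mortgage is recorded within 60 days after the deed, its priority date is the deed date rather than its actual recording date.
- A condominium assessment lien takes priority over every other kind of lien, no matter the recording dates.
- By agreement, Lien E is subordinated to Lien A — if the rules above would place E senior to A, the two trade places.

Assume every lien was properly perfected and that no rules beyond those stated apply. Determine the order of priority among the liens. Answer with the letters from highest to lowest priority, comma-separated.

Adjusting effective dates: C was recorded 204 days after the deed, outside the 60-day window, so it keeps its recording date.
B is a condominium assessment lien and takes priority over every other lien.
The other liens, earliest effective date first: C (2017-09-23), D (2017-12-23), E (2018-02-26), A (2018-09-02).
E would otherwise be senior to A, so under the subordination agreement E and A exchange positions.

B, C, D, A, E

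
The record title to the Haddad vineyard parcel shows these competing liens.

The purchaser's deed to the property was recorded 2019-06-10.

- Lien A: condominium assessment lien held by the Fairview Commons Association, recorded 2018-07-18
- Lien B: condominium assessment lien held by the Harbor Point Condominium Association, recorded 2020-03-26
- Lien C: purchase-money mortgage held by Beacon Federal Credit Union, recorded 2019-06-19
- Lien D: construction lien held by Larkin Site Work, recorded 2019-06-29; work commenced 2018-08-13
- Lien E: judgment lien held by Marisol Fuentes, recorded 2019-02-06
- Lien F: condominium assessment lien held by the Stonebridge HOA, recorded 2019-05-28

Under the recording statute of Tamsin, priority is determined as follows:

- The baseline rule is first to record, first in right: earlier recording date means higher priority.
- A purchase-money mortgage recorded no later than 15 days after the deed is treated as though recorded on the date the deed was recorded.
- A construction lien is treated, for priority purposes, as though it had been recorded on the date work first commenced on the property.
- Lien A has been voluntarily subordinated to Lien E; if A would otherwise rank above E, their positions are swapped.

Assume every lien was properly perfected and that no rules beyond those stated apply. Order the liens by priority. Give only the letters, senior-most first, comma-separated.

Adjusting effective dates: C relates back to the deed date 2019-06-10; D relates back to 2018-08-13 (work commenced).
Sorted by effective date: A (2018-07-18), D (2018-08-13), E (2019-02-06), F (2019-05-28), C (2019-06-10), B (2020-03-26).
The subordination applies — A was senior to E — so A and E swap.

E, D, A, F, C, B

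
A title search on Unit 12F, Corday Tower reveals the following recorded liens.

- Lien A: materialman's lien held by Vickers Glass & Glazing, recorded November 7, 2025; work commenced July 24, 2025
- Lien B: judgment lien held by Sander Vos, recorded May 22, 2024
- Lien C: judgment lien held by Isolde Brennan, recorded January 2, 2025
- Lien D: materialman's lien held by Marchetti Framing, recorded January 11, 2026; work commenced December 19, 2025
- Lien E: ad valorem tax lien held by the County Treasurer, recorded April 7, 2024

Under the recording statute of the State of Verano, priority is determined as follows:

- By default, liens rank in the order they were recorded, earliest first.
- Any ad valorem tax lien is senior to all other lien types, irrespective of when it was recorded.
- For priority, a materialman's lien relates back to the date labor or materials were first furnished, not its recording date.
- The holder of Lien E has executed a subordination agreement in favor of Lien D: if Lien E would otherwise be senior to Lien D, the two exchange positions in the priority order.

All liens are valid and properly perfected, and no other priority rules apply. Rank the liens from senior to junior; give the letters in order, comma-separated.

D, B, C, A, E

Adjusting effective dates: A is treated as recorded July 24, 2025, the work-commencement date; D relates back to December 19, 2025 (work commenced).
E is an ad valorem tax lien, so it outranks all other liens regardless of date.
Among the remaining liens, by effective date: B (May 22, 2024), C (January 2, 2025), A (July 24, 2025), D (December 19, 2025).
The subordination applies — E was senior to D — so E and D swap.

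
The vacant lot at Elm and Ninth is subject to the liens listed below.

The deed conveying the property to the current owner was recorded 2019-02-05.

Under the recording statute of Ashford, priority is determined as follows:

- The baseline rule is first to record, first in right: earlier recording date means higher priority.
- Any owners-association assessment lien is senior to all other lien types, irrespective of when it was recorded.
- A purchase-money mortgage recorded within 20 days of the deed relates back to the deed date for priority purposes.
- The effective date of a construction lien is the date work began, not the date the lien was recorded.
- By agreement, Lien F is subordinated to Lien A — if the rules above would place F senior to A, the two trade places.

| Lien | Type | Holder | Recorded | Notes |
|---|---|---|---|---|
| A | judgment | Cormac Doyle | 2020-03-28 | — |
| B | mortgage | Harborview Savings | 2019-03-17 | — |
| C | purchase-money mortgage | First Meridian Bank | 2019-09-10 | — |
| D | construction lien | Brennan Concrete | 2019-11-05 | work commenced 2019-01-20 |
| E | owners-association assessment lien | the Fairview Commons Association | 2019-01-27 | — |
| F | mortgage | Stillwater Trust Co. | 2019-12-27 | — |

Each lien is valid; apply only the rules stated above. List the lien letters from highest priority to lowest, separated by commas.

Adjusting effective dates: C was recorded 217 days after the deed — beyond 20 days — so no relation-back applies; D relates back to 2019-01-20 (work commenced).
E, as an owners-association assessment lien, has superpriority and ranks first.
Remaining liens by effective date: D (2019-01-20), B (2019-03-17), C (2019-09-10), F (2019-12-27), A (2020-03-28).
Because F would otherwise rank above A, the subordination swaps them.

E, D, B, C, A, F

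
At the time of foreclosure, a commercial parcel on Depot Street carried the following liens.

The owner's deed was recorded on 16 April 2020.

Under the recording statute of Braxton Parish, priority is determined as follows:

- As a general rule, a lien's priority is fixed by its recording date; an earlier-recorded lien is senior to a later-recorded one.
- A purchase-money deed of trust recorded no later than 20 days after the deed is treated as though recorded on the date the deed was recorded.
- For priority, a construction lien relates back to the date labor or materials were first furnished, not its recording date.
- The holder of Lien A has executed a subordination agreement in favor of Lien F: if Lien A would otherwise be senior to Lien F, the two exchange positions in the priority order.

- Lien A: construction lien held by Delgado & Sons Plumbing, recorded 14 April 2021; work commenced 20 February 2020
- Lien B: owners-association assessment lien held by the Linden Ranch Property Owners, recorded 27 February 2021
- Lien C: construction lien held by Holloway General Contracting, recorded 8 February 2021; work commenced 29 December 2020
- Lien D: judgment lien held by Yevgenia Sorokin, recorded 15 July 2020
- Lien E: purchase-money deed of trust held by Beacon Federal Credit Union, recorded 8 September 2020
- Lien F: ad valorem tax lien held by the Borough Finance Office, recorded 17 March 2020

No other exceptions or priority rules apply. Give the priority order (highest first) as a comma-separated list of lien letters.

First, effective dates: A's effective date is 20 February 2020, when work began; C's effective date is 29 December 2020, when work began; E missed the 20-day window (145 days after the deed), so its recording date stands.
By effective date, earliest first: A (20 February 2020), F (17 March 2020), D (15 July 2020), E (8 September 2020), C (29 December 2020), B (27 February 2021).
Because A would otherwise rank above F, the subordination swaps them.

F, A, D, E, C, B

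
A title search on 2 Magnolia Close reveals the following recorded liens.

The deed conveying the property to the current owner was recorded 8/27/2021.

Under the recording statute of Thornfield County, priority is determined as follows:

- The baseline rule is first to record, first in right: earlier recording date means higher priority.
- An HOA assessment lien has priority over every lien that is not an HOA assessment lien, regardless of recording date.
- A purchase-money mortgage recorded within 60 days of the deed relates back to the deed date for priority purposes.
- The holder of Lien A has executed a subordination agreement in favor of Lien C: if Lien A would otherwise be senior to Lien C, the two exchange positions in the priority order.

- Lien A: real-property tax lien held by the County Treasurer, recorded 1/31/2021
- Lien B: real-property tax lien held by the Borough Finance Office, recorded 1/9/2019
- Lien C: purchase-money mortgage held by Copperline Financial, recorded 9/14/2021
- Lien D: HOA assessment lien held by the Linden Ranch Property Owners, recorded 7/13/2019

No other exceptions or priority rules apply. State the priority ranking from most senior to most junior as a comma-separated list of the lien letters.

First, effective dates: C was recorded within the 60-day window, so its effective date is the deed date 8/27/2021.
As an HOA assessment lien, D is senior to every other lien.
The other liens, earliest effective date first: B (1/9/2019), A (1/31/2021), C (8/27/2021).
A is senior to C before the subordination, so the two trade places.

D, B, C, A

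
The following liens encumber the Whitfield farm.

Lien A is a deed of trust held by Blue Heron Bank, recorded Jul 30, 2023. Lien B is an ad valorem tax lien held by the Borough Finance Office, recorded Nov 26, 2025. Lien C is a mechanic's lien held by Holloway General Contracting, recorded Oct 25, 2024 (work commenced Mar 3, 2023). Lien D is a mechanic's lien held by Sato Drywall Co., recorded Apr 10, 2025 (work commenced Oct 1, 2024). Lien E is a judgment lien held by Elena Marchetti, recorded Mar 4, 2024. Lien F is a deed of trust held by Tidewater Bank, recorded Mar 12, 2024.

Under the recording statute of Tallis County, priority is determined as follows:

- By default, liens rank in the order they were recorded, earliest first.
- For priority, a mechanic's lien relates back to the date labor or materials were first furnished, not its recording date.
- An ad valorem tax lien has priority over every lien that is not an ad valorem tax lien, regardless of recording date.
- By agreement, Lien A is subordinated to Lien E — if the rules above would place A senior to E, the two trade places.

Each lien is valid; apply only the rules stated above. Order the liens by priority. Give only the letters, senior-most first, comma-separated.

Effective dates: C relates back to Mar 3, 2023 (work commenced); D is treated as recorded Oct 1, 2024, the work-commencement date.
B is an ad valorem tax lien and takes priority over every other lien.
Remaining liens by effective date: C (Mar 3, 2023), A (Jul 30, 2023), E (Mar 4, 2024), F (Mar 12, 2024), D (Oct 1, 2024).
A is senior to E before the subordination, so the two trade places.

B, C, E, A, F, D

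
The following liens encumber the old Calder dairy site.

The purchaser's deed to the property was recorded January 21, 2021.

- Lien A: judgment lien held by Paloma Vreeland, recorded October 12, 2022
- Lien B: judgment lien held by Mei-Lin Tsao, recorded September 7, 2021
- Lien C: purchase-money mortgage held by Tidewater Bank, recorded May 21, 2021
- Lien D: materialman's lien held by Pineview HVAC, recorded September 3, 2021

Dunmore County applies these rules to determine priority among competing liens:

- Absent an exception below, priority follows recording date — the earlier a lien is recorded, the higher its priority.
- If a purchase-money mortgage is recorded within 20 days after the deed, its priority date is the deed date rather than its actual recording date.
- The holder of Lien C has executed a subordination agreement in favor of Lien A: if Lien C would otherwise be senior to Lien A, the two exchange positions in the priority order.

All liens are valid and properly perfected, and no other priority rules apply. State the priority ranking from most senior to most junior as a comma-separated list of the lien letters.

Adjusting effective dates: C was recorded 120 days after the deed — beyond 20 days — so no relation-back applies.
Ordering by effective date: C (May 21, 2021), D (September 3, 2021), B (September 7, 2021), A (October 12, 2022).
The subordination applies — C was senior to A — so C and A swap.

A, D, B, C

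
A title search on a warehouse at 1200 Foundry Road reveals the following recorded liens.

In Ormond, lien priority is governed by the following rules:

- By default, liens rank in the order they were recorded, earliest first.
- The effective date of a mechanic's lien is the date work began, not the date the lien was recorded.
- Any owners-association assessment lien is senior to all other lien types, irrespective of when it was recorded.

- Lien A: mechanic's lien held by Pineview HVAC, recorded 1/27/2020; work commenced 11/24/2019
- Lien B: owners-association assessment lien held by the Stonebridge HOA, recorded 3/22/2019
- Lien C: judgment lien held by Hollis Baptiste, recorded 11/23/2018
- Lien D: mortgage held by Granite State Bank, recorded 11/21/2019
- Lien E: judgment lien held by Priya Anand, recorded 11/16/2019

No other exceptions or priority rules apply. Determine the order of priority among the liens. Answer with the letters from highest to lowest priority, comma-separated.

B, C, E, D, A

Effective dates after the stated exceptions: A's effective date is 11/24/2019, when work began.
B is an owners-association assessment lien, so it outranks all other liens regardless of date.
Among the remaining liens, by effective date: C (11/23/2018), E (11/16/2019), D (11/21/2019), A (11/24/2019).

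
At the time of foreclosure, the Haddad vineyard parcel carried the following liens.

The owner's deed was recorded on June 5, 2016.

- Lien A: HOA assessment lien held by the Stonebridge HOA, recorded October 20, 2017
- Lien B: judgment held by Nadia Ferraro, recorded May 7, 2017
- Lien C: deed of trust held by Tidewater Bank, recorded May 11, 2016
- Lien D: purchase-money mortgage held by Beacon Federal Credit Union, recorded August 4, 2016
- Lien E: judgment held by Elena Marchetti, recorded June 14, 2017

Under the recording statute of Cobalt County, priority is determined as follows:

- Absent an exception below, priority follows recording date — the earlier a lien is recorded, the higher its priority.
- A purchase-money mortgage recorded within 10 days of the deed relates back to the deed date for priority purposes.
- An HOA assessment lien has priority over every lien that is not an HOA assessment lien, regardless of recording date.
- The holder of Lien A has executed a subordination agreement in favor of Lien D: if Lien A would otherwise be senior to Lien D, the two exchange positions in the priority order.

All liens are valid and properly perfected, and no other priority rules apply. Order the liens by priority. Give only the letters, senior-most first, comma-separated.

Effective dates after the stated exceptions: D missed the 10-day window (60 days after the deed), so its recording date stands.
A is an HOA assessment lien and takes priority over every other lien.
Ordering the rest by effective date: C (May 11, 2016), D (August 4, 2016), B (May 7, 2017), E (June 14, 2017).
Because A would otherwise rank above D, the subordination swaps them.

D, C, A, B, E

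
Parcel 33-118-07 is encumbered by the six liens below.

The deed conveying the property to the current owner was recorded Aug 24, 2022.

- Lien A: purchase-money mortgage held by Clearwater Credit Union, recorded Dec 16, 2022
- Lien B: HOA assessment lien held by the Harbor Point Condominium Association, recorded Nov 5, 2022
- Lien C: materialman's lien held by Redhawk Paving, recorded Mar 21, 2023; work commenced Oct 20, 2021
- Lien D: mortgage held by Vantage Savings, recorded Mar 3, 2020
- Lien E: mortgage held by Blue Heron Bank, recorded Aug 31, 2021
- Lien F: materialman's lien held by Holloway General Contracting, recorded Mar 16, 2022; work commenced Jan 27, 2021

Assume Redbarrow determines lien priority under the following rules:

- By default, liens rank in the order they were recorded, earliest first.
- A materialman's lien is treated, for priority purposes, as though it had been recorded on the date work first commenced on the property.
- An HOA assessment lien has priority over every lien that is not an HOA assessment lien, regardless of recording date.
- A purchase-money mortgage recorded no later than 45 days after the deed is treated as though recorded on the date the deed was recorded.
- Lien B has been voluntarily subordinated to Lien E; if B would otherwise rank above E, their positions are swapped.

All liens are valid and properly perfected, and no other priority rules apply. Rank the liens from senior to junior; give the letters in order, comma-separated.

Effective dates after the stated exceptions: A missed the 45-day window (114 days after the deed), so its recording date stands; C's effective date is Oct 20, 2021, when work began; F relates back to Jan 27, 2021 (work commenced).
B, as an HOA assessment lien, has superpriority and ranks first.
Among the remaining liens, by effective date: D (Mar 3, 2020), F (Jan 27, 2021), E (Aug 31, 2021), C (Oct 20, 2021), A (Dec 16, 2022).
B would otherwise be senior to E, so under the subordination agreement B and E exchange positions.

E, D, F, B, C, A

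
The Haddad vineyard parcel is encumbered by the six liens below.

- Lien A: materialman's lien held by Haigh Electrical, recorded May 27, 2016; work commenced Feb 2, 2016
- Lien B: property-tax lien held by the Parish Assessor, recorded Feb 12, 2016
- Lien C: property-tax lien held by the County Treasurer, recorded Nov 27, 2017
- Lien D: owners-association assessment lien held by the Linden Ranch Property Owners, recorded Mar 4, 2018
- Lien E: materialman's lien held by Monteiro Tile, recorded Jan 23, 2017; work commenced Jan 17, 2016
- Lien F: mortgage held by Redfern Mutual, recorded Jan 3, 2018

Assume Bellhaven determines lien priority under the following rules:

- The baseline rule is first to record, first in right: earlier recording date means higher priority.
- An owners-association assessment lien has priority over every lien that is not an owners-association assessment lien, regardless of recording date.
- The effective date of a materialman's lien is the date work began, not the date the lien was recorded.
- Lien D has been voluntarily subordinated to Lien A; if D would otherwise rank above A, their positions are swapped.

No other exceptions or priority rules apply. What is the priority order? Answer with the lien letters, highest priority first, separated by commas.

A, E, D, B, C, F

Effective dates after the stated exceptions: A's effective date is Feb 2, 2016, when work began; E is treated as recorded Jan 17, 2016, the work-commencement date.
D is an owners-association assessment lien, so it outranks all other liens regardless of date.
Ordering the rest by effective date: E (Jan 17, 2016), A (Feb 2, 2016), B (Feb 12, 2016), C (Nov 27, 2017), F (Jan 3, 2018).
D is senior to A before the subordination, so the two trade places.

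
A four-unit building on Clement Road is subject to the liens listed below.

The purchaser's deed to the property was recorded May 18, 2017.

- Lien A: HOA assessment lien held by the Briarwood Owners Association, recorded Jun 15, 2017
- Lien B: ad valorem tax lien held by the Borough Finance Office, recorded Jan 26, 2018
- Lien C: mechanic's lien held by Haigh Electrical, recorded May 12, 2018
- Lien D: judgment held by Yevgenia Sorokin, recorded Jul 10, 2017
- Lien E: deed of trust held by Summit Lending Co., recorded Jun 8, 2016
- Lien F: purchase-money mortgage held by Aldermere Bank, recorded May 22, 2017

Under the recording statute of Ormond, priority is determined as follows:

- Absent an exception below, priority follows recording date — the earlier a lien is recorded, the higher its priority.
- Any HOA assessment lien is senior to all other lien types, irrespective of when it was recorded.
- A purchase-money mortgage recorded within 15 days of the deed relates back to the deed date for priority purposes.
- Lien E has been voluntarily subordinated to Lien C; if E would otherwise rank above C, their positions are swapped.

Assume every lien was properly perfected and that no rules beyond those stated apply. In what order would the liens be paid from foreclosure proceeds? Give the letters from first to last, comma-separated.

Effective dates: F was recorded within the 15-day window, so its effective date is the deed date May 18, 2017.
A is an HOA assessment lien and takes priority over every other lien.
Among the remaining liens, by effective date: E (Jun 8, 2016), F (May 18, 2017), D (Jul 10, 2017), B (Jan 26, 2018), C (May 12, 2018).
E would otherwise be senior to C, so under the subordination agreement E and C exchange positions.

A, C, F, D, B, E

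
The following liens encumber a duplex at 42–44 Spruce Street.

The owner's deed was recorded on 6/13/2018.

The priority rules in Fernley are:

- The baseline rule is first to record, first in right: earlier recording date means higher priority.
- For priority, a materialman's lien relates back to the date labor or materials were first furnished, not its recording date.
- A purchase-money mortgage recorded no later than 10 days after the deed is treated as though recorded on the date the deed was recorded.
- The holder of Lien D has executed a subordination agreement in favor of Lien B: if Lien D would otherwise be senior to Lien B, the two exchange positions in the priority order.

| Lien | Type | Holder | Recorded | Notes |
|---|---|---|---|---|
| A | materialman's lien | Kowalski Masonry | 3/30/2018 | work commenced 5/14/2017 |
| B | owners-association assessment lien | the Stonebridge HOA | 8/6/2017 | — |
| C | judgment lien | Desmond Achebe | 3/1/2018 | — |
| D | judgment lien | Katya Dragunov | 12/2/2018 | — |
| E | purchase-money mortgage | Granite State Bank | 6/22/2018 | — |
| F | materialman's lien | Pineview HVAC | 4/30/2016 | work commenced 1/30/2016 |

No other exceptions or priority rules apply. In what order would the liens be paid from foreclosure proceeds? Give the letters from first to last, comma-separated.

First, effective dates: A relates back to 5/14/2017 (work commenced); E was recorded within the 10-day window, so its effective date is the deed date 6/13/2018; F is treated as recorded 1/30/2016, the work-commencement date.
By effective date, earliest first: F (1/30/2016), A (5/14/2017), B (8/6/2017), C (3/1/2018), E (6/13/2018), D (12/2/2018).
Since D is not senior to B, the subordination leaves the order unchanged.

F, A, B, C, E, D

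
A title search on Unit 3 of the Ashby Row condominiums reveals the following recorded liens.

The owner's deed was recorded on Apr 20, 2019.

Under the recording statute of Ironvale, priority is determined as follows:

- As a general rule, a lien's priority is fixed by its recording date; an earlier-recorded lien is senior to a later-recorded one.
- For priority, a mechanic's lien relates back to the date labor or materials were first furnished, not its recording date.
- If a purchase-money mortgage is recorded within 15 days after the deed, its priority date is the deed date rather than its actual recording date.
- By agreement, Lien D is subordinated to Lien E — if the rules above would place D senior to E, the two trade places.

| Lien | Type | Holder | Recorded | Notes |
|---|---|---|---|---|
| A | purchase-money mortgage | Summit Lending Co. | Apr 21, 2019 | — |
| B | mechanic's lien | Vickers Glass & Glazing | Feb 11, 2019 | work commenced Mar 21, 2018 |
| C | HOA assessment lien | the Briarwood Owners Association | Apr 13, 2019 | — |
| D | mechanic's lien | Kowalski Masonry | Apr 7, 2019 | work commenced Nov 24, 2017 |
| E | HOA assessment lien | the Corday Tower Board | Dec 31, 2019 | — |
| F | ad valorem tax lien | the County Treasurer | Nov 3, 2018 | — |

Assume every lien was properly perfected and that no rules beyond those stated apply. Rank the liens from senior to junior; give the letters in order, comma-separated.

E, B, F, C, A, D

Effective dates: A's effective date is the deed date, Apr 20, 2019; B is treated as recorded Mar 21, 2018, the work-commencement date; D relates back to Nov 24, 2017 (work commenced).
Ordering by effective date: D (Nov 24, 2017), B (Mar 21, 2018), F (Nov 3, 2018), C (Apr 13, 2019), A (Apr 20, 2019), E (Dec 31, 2019).
D would otherwise be senior to E, so under the subordination agreement D and E exchange positions.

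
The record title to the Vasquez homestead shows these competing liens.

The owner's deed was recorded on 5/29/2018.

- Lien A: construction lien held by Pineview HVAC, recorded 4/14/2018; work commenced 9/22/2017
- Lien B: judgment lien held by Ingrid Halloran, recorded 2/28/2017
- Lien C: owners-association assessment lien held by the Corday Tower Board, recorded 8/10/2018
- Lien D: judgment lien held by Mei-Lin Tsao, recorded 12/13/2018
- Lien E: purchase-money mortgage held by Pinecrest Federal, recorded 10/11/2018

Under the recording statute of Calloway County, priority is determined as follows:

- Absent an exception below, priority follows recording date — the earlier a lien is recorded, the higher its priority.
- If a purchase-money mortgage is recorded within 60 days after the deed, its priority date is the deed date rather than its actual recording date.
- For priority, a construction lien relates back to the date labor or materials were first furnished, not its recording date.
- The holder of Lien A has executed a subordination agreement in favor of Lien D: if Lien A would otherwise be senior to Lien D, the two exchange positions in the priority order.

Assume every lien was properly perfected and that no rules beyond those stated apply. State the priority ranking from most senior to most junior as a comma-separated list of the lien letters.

Effective dates: A is treated as recorded 9/22/2017, the work-commencement date; E missed the 60-day window (135 days after the deed), so its recording date stands.
Ordering by effective date: B (2/28/2017), A (9/22/2017), C (8/10/2018), E (10/11/2018), D (12/13/2018).
A is senior to D before the subordination, so the two trade places.

B, D, C, E, A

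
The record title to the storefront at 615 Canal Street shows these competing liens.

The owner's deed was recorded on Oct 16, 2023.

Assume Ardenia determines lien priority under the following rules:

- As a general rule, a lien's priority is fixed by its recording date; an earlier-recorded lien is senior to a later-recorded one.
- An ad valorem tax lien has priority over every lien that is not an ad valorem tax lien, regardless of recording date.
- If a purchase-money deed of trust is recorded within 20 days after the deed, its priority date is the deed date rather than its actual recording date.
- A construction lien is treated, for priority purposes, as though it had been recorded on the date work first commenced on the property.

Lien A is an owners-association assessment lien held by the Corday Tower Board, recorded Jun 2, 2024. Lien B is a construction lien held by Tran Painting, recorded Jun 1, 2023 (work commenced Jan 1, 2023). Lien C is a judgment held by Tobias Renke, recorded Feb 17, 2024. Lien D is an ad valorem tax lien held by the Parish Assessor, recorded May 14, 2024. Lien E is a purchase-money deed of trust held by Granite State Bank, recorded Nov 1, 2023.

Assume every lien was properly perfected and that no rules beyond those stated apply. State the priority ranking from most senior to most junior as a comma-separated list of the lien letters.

D, B, E, C, A

First, effective dates: B's effective date is Jan 1, 2023, when work began; E's effective date is the deed date, Oct 16, 2023.
As an ad valorem tax lien, D is senior to every other lien.
Ordering the rest by effective date: B (Jan 1, 2023), E (Oct 16, 2023), C (Feb 17, 2024), A (Jun 2, 2024).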